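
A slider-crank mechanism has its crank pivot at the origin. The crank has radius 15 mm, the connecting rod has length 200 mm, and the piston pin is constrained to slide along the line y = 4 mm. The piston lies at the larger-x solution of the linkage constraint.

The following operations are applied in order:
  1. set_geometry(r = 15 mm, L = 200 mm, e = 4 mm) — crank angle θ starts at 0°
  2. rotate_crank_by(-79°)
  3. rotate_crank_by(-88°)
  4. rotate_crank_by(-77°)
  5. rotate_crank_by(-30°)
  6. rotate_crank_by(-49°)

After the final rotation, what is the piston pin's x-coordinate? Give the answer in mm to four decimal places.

set_geometry: r = 15 mm, L = 200 mm, e = 4 mm; θ ← 0°
rotate_crank_by(-79°): θ ← 0° -79° = -79°
rotate_crank_by(-88°): θ ← -79° -88° = -167°
rotate_crank_by(-77°): θ ← -167° -77° = -244°
rotate_crank_by(-30°): θ ← -244° -30° = -274°
rotate_crank_by(-49°): θ ← -274° -49° = -323°
crank pin P = (r cos θ, r sin θ) = (11.979533, 9.027225)
h = r sin θ − e = 9.027225 − 4 = 5.027225
x = r cos θ + √(L² − h²) = 11.979533 + √(40000.0 − 25.2730) = 11.979533 + 199.936808 = 211.916340

211.9163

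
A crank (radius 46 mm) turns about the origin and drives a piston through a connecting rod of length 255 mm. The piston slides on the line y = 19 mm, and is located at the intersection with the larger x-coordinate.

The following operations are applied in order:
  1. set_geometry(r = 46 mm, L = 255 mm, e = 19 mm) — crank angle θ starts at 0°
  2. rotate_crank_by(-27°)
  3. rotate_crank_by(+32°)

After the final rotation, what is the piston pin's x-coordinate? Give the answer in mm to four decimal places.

set_geometry: r = 46 mm, L = 255 mm, e = 19 mm; θ ← 0°
rotate_crank_by(-27°): θ ← 0° -27° = -27°
rotate_crank_by(+32°): θ ← -27° +32° = 5°
crank pin P = (r cos θ, r sin θ) = (45.824956, 4.009164)
h = r sin θ − e = 4.009164 − 19 = -14.990836
x = r cos θ + √(L² − h²) = 45.824956 + √(65025.0 − 224.7252) = 45.824956 + 254.558981 = 300.383937

300.3839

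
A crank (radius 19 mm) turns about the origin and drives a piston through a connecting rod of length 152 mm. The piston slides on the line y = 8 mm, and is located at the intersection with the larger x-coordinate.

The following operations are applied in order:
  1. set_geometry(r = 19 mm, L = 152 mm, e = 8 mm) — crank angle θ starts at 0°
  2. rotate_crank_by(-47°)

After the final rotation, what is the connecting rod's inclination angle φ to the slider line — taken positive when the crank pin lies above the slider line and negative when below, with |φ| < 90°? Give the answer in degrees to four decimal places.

set_geometry: r = 19 mm, L = 152 mm, e = 8 mm; θ ← 0°
rotate_crank_by(-47°): θ ← 0° -47° = -47°
crank pin P = (r cos θ, r sin θ) = (12.957969, -13.895720)
h = r sin θ − e = -13.895720 − 8 = -21.895720
sin φ = h / L = -21.895720 / 152 = -0.14405079
φ = arcsin(-0.14405079) = -8.282317°

-8.2823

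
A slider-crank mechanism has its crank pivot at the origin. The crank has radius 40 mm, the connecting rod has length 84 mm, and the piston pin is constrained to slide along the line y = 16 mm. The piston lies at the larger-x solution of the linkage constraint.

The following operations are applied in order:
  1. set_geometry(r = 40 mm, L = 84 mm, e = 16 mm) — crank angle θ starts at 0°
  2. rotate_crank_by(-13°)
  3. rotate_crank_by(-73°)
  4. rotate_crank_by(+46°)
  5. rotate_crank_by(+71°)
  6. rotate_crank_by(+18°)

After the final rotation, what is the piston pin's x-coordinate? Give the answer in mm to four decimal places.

109.0354

set_geometry: r = 40 mm, L = 84 mm, e = 16 mm; θ ← 0°
rotate_crank_by(-13°): θ ← 0° -13° = -13°
rotate_crank_by(-73°): θ ← -13° -73° = -86°
rotate_crank_by(+46°): θ ← -86° +46° = -40°
rotate_crank_by(+71°): θ ← -40° +71° = 31°
rotate_crank_by(+18°): θ ← 31° +18° = 49°
crank pin P = (r cos θ, r sin θ) = (26.242361, 30.188383)
h = r sin θ − e = 30.188383 − 16 = 14.188383
x = r cos θ + √(L² − h²) = 26.242361 + √(7056.0 − 201.3102) = 26.242361 + 82.793054 = 109.035415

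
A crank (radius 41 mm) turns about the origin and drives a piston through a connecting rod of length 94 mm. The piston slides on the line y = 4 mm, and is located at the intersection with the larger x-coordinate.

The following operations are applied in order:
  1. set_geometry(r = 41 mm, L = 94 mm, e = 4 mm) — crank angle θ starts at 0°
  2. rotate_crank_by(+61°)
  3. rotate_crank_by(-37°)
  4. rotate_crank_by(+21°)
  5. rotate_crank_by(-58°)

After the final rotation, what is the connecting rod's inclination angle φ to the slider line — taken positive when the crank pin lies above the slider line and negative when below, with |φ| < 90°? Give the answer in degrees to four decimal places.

-8.0866

set_geometry: r = 41 mm, L = 94 mm, e = 4 mm; θ ← 0°
rotate_crank_by(+61°): θ ← 0° +61° = 61°
rotate_crank_by(-37°): θ ← 61° -37° = 24°
rotate_crank_by(+21°): θ ← 24° +21° = 45°
rotate_crank_by(-58°): θ ← 45° -58° = -13°
crank pin P = (r cos θ, r sin θ) = (39.949173, -9.222993)
h = r sin θ − e = -9.222993 − 4 = -13.222993
sin φ = h / L = -13.222993 / 94 = -0.14067014
φ = arcsin(-0.14067014) = -8.086626°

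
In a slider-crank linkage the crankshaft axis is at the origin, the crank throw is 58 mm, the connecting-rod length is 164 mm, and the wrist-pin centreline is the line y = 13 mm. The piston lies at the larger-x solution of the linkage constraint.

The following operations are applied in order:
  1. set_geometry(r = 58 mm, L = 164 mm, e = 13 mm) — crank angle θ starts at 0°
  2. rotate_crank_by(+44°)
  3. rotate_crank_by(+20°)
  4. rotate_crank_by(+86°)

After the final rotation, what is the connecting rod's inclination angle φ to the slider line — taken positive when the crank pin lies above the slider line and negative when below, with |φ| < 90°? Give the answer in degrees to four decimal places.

set_geometry: r = 58 mm, L = 164 mm, e = 13 mm; θ ← 0°
rotate_crank_by(+44°): θ ← 0° +44° = 44°
rotate_crank_by(+20°): θ ← 44° +20° = 64°
rotate_crank_by(+86°): θ ← 64° +86° = 150°
crank pin P = (r cos θ, r sin θ) = (-50.229473, 29.000000)
h = r sin θ − e = 29.000000 − 13 = 16.000000
sin φ = h / L = 16.000000 / 164 = 0.09756098
φ = arcsin(0.09756098) = 5.598738°

5.5987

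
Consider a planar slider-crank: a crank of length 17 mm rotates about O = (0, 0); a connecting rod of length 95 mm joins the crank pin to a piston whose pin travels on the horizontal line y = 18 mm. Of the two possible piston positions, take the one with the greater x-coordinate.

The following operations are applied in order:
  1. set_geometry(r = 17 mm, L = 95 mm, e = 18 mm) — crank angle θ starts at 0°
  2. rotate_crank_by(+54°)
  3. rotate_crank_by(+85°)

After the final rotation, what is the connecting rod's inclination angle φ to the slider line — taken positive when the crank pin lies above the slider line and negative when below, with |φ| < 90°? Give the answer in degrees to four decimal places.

set_geometry: r = 17 mm, L = 95 mm, e = 18 mm; θ ← 0°
rotate_crank_by(+54°): θ ← 0° +54° = 54°
rotate_crank_by(+85°): θ ← 54° +85° = 139°
crank pin P = (r cos θ, r sin θ) = (-12.830063, 11.153003)
h = r sin θ − e = 11.153003 − 18 = -6.846997
sin φ = h / L = -6.846997 / 95 = -0.07207365
φ = arcsin(-0.07207365) = -4.133099°

-4.1331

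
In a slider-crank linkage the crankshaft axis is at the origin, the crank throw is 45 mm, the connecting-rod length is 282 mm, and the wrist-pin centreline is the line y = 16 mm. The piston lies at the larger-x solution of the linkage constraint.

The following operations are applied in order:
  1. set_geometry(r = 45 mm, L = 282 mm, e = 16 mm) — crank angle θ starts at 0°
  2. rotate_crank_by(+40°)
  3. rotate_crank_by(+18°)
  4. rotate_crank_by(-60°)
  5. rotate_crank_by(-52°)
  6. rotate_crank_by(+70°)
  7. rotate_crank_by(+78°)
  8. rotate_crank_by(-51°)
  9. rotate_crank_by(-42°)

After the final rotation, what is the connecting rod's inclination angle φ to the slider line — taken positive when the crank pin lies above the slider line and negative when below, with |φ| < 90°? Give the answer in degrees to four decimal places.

-3.0928

set_geometry: r = 45 mm, L = 282 mm, e = 16 mm; θ ← 0°
rotate_crank_by(+40°): θ ← 0° +40° = 40°
rotate_crank_by(+18°): θ ← 40° +18° = 58°
rotate_crank_by(-60°): θ ← 58° -60° = -2°
rotate_crank_by(-52°): θ ← -2° -52° = -54°
rotate_crank_by(+70°): θ ← -54° +70° = 16°
rotate_crank_by(+78°): θ ← 16° +78° = 94°
rotate_crank_by(-51°): θ ← 94° -51° = 43°
rotate_crank_by(-42°): θ ← 43° -42° = 1°
crank pin P = (r cos θ, r sin θ) = (44.993146, 0.785358)
h = r sin θ − e = 0.785358 − 16 = -15.214642
sin φ = h / L = -15.214642 / 282 = -0.05395263
φ = arcsin(-0.05395263) = -3.092760°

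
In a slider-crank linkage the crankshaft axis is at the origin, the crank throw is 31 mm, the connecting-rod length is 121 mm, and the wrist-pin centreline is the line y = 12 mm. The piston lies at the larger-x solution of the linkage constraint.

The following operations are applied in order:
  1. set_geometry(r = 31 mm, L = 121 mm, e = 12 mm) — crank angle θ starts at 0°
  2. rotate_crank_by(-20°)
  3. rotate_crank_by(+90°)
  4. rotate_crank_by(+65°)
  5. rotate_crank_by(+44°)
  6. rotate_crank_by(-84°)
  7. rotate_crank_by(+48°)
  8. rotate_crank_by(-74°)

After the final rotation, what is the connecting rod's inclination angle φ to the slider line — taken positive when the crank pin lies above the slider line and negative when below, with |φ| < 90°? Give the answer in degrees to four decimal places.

set_geometry: r = 31 mm, L = 121 mm, e = 12 mm; θ ← 0°
rotate_crank_by(-20°): θ ← 0° -20° = -20°
rotate_crank_by(+90°): θ ← -20° +90° = 70°
rotate_crank_by(+65°): θ ← 70° +65° = 135°
rotate_crank_by(+44°): θ ← 135° +44° = 179°
rotate_crank_by(-84°): θ ← 179° -84° = 95°
rotate_crank_by(+48°): θ ← 95° +48° = 143°
rotate_crank_by(-74°): θ ← 143° -74° = 69°
crank pin P = (r cos θ, r sin θ) = (11.109406, 28.940993)
h = r sin θ − e = 28.940993 − 12 = 16.940993
sin φ = h / L = 16.940993 / 121 = 0.14000821
φ = arcsin(0.14000821) = 8.048321°

8.0483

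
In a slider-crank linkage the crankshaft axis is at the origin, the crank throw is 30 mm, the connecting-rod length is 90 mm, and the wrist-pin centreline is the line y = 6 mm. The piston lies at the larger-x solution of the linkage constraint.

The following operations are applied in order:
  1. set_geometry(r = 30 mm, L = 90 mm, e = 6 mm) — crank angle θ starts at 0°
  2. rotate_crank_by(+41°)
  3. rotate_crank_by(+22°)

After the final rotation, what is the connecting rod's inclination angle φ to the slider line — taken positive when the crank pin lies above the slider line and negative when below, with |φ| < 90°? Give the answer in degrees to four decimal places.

set_geometry: r = 30 mm, L = 90 mm, e = 6 mm; θ ← 0°
rotate_crank_by(+41°): θ ← 0° +41° = 41°
rotate_crank_by(+22°): θ ← 41° +22° = 63°
crank pin P = (r cos θ, r sin θ) = (13.619715, 26.730196)
h = r sin θ − e = 26.730196 − 6 = 20.730196
sin φ = h / L = 20.730196 / 90 = 0.23033551
φ = arcsin(0.23033551) = 13.316825°

13.3168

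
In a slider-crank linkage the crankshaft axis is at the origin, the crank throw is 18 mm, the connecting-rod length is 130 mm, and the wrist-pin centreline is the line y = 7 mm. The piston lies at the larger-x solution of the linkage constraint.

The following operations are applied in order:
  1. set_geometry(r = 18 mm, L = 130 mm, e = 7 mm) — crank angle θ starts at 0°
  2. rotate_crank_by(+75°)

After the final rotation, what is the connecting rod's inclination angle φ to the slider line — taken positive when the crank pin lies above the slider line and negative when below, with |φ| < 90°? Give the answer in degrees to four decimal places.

4.5827

set_geometry: r = 18 mm, L = 130 mm, e = 7 mm; θ ← 0°
rotate_crank_by(+75°): θ ← 0° +75° = 75°
crank pin P = (r cos θ, r sin θ) = (4.658743, 17.386665)
h = r sin θ − e = 17.386665 − 7 = 10.386665
sin φ = h / L = 10.386665 / 130 = 0.07989742
φ = arcsin(0.07989742) = 4.582670°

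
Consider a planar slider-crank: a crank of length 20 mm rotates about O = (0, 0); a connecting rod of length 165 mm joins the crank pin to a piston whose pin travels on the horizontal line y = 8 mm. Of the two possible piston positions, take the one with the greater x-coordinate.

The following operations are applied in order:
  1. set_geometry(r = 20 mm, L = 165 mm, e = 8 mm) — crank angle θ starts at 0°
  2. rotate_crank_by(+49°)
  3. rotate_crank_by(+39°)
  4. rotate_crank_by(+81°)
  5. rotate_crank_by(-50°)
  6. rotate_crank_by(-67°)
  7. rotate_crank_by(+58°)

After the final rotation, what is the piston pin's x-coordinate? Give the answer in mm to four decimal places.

set_geometry: r = 20 mm, L = 165 mm, e = 8 mm; θ ← 0°
rotate_crank_by(+49°): θ ← 0° +49° = 49°
rotate_crank_by(+39°): θ ← 49° +39° = 88°
rotate_crank_by(+81°): θ ← 88° +81° = 169°
rotate_crank_by(-50°): θ ← 169° -50° = 119°
rotate_crank_by(-67°): θ ← 119° -67° = 52°
rotate_crank_by(+58°): θ ← 52° +58° = 110°
crank pin P = (r cos θ, r sin θ) = (-6.840403, 18.793852)
h = r sin θ − e = 18.793852 − 8 = 10.793852
x = r cos θ + √(L² − h²) = -6.840403 + √(27225.0 − 116.5072) = -6.840403 + 164.646569 = 157.806166

157.8062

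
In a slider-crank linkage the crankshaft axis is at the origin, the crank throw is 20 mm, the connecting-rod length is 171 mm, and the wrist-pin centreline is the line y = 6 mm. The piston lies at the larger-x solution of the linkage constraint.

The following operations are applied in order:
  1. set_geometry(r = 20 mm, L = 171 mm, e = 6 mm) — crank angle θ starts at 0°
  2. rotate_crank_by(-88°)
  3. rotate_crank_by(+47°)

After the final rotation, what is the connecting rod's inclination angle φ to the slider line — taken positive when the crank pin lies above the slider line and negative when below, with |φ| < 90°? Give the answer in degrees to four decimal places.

-6.4202

set_geometry: r = 20 mm, L = 171 mm, e = 6 mm; θ ← 0°
rotate_crank_by(-88°): θ ← 0° -88° = -88°
rotate_crank_by(+47°): θ ← -88° +47° = -41°
crank pin P = (r cos θ, r sin θ) = (15.094192, -13.121181)
h = r sin θ − e = -13.121181 − 6 = -19.121181
sin φ = h / L = -19.121181 / 171 = -0.11181977
φ = arcsin(-0.11181977) = -6.420228°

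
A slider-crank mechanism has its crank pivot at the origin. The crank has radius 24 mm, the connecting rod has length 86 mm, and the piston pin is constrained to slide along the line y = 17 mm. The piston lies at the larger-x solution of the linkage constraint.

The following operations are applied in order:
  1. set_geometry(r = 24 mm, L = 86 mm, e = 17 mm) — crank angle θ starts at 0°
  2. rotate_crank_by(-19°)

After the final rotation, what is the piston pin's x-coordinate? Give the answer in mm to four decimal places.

set_geometry: r = 24 mm, L = 86 mm, e = 17 mm; θ ← 0°
rotate_crank_by(-19°): θ ← 0° -19° = -19°
crank pin P = (r cos θ, r sin θ) = (22.692446, -7.813636)
h = r sin θ − e = -7.813636 − 17 = -24.813636
x = r cos θ + √(L² − h²) = 22.692446 + √(7396.0 − 615.7165) = 22.692446 + 82.342477 = 105.034923

105.0349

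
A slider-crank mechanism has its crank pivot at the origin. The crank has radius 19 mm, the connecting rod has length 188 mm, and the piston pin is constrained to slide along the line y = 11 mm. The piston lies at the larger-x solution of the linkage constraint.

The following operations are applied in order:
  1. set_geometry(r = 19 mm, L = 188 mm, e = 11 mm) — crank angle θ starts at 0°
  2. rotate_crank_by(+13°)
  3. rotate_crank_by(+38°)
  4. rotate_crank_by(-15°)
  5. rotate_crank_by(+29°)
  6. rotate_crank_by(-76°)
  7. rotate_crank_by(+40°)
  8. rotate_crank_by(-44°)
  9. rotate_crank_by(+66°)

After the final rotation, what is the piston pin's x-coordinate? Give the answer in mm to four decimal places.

199.9194

set_geometry: r = 19 mm, L = 188 mm, e = 11 mm; θ ← 0°
rotate_crank_by(+13°): θ ← 0° +13° = 13°
rotate_crank_by(+38°): θ ← 13° +38° = 51°
rotate_crank_by(-15°): θ ← 51° -15° = 36°
rotate_crank_by(+29°): θ ← 36° +29° = 65°
rotate_crank_by(-76°): θ ← 65° -76° = -11°
rotate_crank_by(+40°): θ ← -11° +40° = 29°
rotate_crank_by(-44°): θ ← 29° -44° = -15°
rotate_crank_by(+66°): θ ← -15° +66° = 51°
crank pin P = (r cos θ, r sin θ) = (11.957087, 14.765773)
h = r sin θ − e = 14.765773 − 11 = 3.765773
x = r cos θ + √(L² − h²) = 11.957087 + √(35344.0 − 14.1810) = 11.957087 + 187.962281 = 199.919368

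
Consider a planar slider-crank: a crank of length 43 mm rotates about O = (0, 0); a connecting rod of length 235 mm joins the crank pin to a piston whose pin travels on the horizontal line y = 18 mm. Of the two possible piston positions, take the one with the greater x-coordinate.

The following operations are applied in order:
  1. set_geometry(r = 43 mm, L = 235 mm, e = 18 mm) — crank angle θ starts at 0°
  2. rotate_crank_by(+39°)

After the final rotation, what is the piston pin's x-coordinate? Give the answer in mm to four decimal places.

set_geometry: r = 43 mm, L = 235 mm, e = 18 mm; θ ← 0°
rotate_crank_by(+39°): θ ← 0° +39° = 39°
crank pin P = (r cos θ, r sin θ) = (33.417276, 27.060777)
h = r sin θ − e = 27.060777 − 18 = 9.060777
x = r cos θ + √(L² − h²) = 33.417276 + √(55225.0 − 82.0977) = 33.417276 + 234.825259 = 268.242535

268.2425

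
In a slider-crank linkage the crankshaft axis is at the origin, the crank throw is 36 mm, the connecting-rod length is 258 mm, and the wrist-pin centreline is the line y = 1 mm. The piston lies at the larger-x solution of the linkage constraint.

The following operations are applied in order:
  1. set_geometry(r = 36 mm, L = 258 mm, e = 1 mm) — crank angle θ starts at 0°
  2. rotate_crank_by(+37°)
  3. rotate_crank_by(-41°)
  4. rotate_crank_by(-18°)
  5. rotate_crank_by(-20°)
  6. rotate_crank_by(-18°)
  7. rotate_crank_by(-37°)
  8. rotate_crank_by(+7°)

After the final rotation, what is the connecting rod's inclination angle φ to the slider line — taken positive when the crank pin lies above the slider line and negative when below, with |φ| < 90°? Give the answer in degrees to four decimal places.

-8.2453

set_geometry: r = 36 mm, L = 258 mm, e = 1 mm; θ ← 0°
rotate_crank_by(+37°): θ ← 0° +37° = 37°
rotate_crank_by(-41°): θ ← 37° -41° = -4°
rotate_crank_by(-18°): θ ← -4° -18° = -22°
rotate_crank_by(-20°): θ ← -22° -20° = -42°
rotate_crank_by(-18°): θ ← -42° -18° = -60°
rotate_crank_by(-37°): θ ← -60° -37° = -97°
rotate_crank_by(+7°): θ ← -97° +7° = -90°
crank pin P = (r cos θ, r sin θ) = (0.000000, -36.000000)
h = r sin θ − e = -36.000000 − 1 = -37.000000
sin φ = h / L = -37.000000 / 258 = -0.14341085
φ = arcsin(-0.14341085) = -8.245266°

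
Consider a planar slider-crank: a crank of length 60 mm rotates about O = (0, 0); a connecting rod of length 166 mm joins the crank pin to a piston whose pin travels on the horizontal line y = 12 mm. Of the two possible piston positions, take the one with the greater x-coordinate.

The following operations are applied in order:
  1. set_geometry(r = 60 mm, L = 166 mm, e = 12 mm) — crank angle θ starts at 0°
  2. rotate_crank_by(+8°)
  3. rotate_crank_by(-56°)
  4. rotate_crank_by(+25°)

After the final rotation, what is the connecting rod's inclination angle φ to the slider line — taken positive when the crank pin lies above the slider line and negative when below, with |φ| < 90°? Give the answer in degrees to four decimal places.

-12.3286

set_geometry: r = 60 mm, L = 166 mm, e = 12 mm; θ ← 0°
rotate_crank_by(+8°): θ ← 0° +8° = 8°
rotate_crank_by(-56°): θ ← 8° -56° = -48°
rotate_crank_by(+25°): θ ← -48° +25° = -23°
crank pin P = (r cos θ, r sin θ) = (55.230291, -23.443868)
h = r sin θ − e = -23.443868 − 12 = -35.443868
sin φ = h / L = -35.443868 / 166 = -0.21351728
φ = arcsin(-0.21351728) = -12.328554°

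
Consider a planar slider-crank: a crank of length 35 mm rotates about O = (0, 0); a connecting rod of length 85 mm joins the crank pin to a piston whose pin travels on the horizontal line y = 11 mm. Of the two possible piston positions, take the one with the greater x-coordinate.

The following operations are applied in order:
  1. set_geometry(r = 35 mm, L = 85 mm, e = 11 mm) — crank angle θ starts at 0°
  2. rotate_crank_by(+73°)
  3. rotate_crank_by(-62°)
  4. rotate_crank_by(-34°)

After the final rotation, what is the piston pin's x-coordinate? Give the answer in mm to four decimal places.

113.5572

set_geometry: r = 35 mm, L = 85 mm, e = 11 mm; θ ← 0°
rotate_crank_by(+73°): θ ← 0° +73° = 73°
rotate_crank_by(-62°): θ ← 73° -62° = 11°
rotate_crank_by(-34°): θ ← 11° -34° = -23°
crank pin P = (r cos θ, r sin θ) = (32.217670, -13.675589)
h = r sin θ − e = -13.675589 − 11 = -24.675589
x = r cos θ + √(L² − h²) = 32.217670 + √(7225.0 − 608.8847) = 32.217670 + 81.339506 = 113.557176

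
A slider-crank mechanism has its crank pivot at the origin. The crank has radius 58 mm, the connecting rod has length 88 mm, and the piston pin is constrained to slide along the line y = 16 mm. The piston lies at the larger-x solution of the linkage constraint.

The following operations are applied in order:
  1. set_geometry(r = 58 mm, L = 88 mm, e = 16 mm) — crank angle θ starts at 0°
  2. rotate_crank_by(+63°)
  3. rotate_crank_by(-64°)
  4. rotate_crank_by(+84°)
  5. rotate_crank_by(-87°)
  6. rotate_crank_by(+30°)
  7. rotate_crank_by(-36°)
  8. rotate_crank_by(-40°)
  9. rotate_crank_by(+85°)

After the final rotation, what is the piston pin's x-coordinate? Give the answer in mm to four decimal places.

set_geometry: r = 58 mm, L = 88 mm, e = 16 mm; θ ← 0°
rotate_crank_by(+63°): θ ← 0° +63° = 63°
rotate_crank_by(-64°): θ ← 63° -64° = -1°
rotate_crank_by(+84°): θ ← -1° +84° = 83°
rotate_crank_by(-87°): θ ← 83° -87° = -4°
rotate_crank_by(+30°): θ ← -4° +30° = 26°
rotate_crank_by(-36°): θ ← 26° -36° = -10°
rotate_crank_by(-40°): θ ← -10° -40° = -50°
rotate_crank_by(+85°): θ ← -50° +85° = 35°
crank pin P = (r cos θ, r sin θ) = (47.510819, 33.267433)
h = r sin θ − e = 33.267433 − 16 = 17.267433
x = r cos θ + √(L² − h²) = 47.510819 + √(7744.0 − 298.1643) = 47.510819 + 86.289256 = 133.800075

133.8001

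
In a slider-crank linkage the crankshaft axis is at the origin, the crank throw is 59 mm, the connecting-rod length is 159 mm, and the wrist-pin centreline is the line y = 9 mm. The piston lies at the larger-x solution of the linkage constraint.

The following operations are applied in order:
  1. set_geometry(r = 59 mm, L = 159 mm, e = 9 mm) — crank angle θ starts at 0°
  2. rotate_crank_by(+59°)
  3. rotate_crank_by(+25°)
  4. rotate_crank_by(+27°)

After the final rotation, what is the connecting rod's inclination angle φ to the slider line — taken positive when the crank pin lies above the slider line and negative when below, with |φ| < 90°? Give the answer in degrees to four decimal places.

16.8471

set_geometry: r = 59 mm, L = 159 mm, e = 9 mm; θ ← 0°
rotate_crank_by(+59°): θ ← 0° +59° = 59°
rotate_crank_by(+25°): θ ← 59° +25° = 84°
rotate_crank_by(+27°): θ ← 84° +27° = 111°
crank pin P = (r cos θ, r sin θ) = (-21.143709, 55.081245)
h = r sin θ − e = 55.081245 − 9 = 46.081245
sin φ = h / L = 46.081245 / 159 = 0.28981915
φ = arcsin(0.28981915) = 16.847129°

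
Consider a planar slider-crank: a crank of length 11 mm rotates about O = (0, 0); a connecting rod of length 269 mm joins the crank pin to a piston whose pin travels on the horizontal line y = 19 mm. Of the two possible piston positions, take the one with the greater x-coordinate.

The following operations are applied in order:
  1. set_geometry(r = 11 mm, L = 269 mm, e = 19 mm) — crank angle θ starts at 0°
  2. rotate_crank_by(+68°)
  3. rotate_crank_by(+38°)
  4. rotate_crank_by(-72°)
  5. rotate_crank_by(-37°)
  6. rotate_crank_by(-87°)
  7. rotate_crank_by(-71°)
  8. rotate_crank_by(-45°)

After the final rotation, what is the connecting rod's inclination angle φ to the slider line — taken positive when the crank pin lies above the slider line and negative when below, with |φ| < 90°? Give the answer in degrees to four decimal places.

-3.0212

set_geometry: r = 11 mm, L = 269 mm, e = 19 mm; θ ← 0°
rotate_crank_by(+68°): θ ← 0° +68° = 68°
rotate_crank_by(+38°): θ ← 68° +38° = 106°
rotate_crank_by(-72°): θ ← 106° -72° = 34°
rotate_crank_by(-37°): θ ← 34° -37° = -3°
rotate_crank_by(-87°): θ ← -3° -87° = -90°
rotate_crank_by(-71°): θ ← -90° -71° = -161°
rotate_crank_by(-45°): θ ← -161° -45° = -206°
crank pin P = (r cos θ, r sin θ) = (-9.886735, 4.822083)
h = r sin θ − e = 4.822083 − 19 = -14.177917
sin φ = h / L = -14.177917 / 269 = -0.05270601
φ = arcsin(-0.05270601) = -3.021232°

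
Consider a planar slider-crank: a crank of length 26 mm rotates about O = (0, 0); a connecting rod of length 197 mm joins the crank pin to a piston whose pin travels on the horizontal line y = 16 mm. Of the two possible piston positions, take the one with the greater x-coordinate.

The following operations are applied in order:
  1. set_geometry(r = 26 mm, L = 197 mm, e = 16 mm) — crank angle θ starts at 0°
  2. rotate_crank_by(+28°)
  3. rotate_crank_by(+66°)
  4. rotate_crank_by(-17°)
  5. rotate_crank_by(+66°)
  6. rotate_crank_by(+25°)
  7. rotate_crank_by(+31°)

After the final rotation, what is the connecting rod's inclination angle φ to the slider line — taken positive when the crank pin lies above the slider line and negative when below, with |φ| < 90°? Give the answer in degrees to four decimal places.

set_geometry: r = 26 mm, L = 197 mm, e = 16 mm; θ ← 0°
rotate_crank_by(+28°): θ ← 0° +28° = 28°
rotate_crank_by(+66°): θ ← 28° +66° = 94°
rotate_crank_by(-17°): θ ← 94° -17° = 77°
rotate_crank_by(+66°): θ ← 77° +66° = 143°
rotate_crank_by(+25°): θ ← 143° +25° = 168°
rotate_crank_by(+31°): θ ← 168° +31° = 199°
crank pin P = (r cos θ, r sin θ) = (-24.583483, -8.464772)
h = r sin θ − e = -8.464772 − 16 = -24.464772
sin φ = h / L = -24.464772 / 197 = -0.12418666
φ = arcsin(-0.12418666) = -7.133789°

-7.1338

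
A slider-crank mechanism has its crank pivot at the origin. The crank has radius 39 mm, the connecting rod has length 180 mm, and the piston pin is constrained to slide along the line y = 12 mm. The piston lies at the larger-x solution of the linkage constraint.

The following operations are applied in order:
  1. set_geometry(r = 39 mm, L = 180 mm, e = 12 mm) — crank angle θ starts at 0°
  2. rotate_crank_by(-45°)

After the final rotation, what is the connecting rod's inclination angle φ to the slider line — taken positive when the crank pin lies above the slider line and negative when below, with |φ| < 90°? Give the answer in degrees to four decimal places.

set_geometry: r = 39 mm, L = 180 mm, e = 12 mm; θ ← 0°
rotate_crank_by(-45°): θ ← 0° -45° = -45°
crank pin P = (r cos θ, r sin θ) = (27.577164, -27.577164)
h = r sin θ − e = -27.577164 − 12 = -39.577164
sin φ = h / L = -39.577164 / 180 = -0.21987314
φ = arcsin(-0.21987314) = -12.701582°

-12.7016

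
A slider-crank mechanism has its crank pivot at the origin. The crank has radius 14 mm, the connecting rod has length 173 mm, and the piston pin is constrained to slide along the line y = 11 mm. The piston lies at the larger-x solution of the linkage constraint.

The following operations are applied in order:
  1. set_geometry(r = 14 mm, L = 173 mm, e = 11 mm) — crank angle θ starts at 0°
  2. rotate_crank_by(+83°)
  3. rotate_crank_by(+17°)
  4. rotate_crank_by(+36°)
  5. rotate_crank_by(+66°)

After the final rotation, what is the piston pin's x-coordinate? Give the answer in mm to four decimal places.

159.2551

set_geometry: r = 14 mm, L = 173 mm, e = 11 mm; θ ← 0°
rotate_crank_by(+83°): θ ← 0° +83° = 83°
rotate_crank_by(+17°): θ ← 83° +17° = 100°
rotate_crank_by(+36°): θ ← 100° +36° = 136°
rotate_crank_by(+66°): θ ← 136° +66° = 202°
crank pin P = (r cos θ, r sin θ) = (-12.980574, -5.244492)
h = r sin θ − e = -5.244492 − 11 = -16.244492
x = r cos θ + √(L² − h²) = -12.980574 + √(29929.0 − 263.8835) = -12.980574 + 172.235642 = 159.255068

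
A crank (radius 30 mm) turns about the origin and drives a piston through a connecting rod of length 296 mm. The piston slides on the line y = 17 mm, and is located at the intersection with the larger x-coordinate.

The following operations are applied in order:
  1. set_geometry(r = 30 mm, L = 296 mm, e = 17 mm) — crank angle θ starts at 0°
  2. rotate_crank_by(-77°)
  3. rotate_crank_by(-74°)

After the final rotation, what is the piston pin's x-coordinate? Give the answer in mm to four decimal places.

set_geometry: r = 30 mm, L = 296 mm, e = 17 mm; θ ← 0°
rotate_crank_by(-77°): θ ← 0° -77° = -77°
rotate_crank_by(-74°): θ ← -77° -74° = -151°
crank pin P = (r cos θ, r sin θ) = (-26.238591, -14.544289)
h = r sin θ − e = -14.544289 − 17 = -31.544289
x = r cos θ + √(L² − h²) = -26.238591 + √(87616.0 − 995.0421) = -26.238591 + 294.314386 = 268.075795

268.0758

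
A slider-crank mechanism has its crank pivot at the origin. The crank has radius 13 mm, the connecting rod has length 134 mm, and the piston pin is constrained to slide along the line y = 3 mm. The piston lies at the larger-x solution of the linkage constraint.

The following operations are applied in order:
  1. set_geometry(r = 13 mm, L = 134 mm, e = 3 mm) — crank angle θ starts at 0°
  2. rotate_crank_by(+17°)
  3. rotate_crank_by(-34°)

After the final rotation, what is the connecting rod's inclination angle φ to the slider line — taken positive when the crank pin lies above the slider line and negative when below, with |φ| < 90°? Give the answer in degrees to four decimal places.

-2.9092

set_geometry: r = 13 mm, L = 134 mm, e = 3 mm; θ ← 0°
rotate_crank_by(+17°): θ ← 0° +17° = 17°
rotate_crank_by(-34°): θ ← 17° -34° = -17°
crank pin P = (r cos θ, r sin θ) = (12.431962, -3.800832)
h = r sin θ − e = -3.800832 − 3 = -6.800832
sin φ = h / L = -6.800832 / 134 = -0.05075248
φ = arcsin(-0.05075248) = -2.909153°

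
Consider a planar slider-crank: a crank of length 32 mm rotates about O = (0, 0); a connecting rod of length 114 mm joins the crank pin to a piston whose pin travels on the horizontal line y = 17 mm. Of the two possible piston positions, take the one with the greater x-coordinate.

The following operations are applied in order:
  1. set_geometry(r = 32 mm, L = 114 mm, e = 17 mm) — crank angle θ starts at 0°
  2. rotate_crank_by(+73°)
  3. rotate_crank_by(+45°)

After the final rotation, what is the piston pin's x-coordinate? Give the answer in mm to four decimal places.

set_geometry: r = 32 mm, L = 114 mm, e = 17 mm; θ ← 0°
rotate_crank_by(+73°): θ ← 0° +73° = 73°
rotate_crank_by(+45°): θ ← 73° +45° = 118°
crank pin P = (r cos θ, r sin θ) = (-15.023090, 28.254323)
h = r sin θ − e = 28.254323 − 17 = 11.254323
x = r cos θ + √(L² − h²) = -15.023090 + √(12996.0 − 126.6598) = -15.023090 + 113.443114 = 98.420024

98.4200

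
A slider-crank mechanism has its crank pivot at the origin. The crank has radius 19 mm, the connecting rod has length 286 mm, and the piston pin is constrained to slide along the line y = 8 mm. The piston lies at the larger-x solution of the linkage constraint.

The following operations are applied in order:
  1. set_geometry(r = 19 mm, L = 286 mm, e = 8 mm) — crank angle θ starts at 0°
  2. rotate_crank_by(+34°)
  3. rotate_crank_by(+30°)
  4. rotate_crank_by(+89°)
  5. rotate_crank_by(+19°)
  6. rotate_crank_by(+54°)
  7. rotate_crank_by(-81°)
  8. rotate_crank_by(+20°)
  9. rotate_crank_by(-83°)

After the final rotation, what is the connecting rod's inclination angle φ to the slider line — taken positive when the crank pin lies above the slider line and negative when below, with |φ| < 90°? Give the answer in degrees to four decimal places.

2.1672

set_geometry: r = 19 mm, L = 286 mm, e = 8 mm; θ ← 0°
rotate_crank_by(+34°): θ ← 0° +34° = 34°
rotate_crank_by(+30°): θ ← 34° +30° = 64°
rotate_crank_by(+89°): θ ← 64° +89° = 153°
rotate_crank_by(+19°): θ ← 153° +19° = 172°
rotate_crank_by(+54°): θ ← 172° +54° = 226°
rotate_crank_by(-81°): θ ← 226° -81° = 145°
rotate_crank_by(+20°): θ ← 145° +20° = 165°
rotate_crank_by(-83°): θ ← 165° -83° = 82°
crank pin P = (r cos θ, r sin θ) = (2.644289, 18.815093)
h = r sin θ − e = 18.815093 − 8 = 10.815093
sin φ = h / L = 10.815093 / 286 = 0.03781501
φ = arcsin(0.03781501) = 2.167157°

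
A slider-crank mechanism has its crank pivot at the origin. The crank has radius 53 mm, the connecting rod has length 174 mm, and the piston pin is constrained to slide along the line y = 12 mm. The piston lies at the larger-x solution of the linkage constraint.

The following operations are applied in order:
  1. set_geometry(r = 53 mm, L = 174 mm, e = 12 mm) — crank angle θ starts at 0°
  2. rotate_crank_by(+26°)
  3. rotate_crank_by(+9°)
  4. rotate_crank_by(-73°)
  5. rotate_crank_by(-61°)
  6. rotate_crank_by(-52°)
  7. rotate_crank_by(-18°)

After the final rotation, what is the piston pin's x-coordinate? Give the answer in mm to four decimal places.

120.5629

set_geometry: r = 53 mm, L = 174 mm, e = 12 mm; θ ← 0°
rotate_crank_by(+26°): θ ← 0° +26° = 26°
rotate_crank_by(+9°): θ ← 26° +9° = 35°
rotate_crank_by(-73°): θ ← 35° -73° = -38°
rotate_crank_by(-61°): θ ← -38° -61° = -99°
rotate_crank_by(-52°): θ ← -99° -52° = -151°
rotate_crank_by(-18°): θ ← -151° -18° = -169°
crank pin P = (r cos θ, r sin θ) = (-52.026241, -10.112877)
h = r sin θ − e = -10.112877 − 12 = -22.112877
x = r cos θ + √(L² − h²) = -52.026241 + √(30276.0 − 488.9793) = -52.026241 + 172.589167 = 120.562927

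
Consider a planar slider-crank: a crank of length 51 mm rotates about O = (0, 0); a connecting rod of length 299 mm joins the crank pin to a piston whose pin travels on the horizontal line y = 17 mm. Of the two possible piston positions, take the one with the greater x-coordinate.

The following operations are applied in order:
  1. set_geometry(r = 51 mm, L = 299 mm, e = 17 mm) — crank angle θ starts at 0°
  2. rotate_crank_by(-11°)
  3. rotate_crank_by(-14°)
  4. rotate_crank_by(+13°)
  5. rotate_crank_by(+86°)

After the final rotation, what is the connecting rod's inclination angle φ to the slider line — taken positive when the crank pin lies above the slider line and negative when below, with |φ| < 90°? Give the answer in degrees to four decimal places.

6.1484

set_geometry: r = 51 mm, L = 299 mm, e = 17 mm; θ ← 0°
rotate_crank_by(-11°): θ ← 0° -11° = -11°
rotate_crank_by(-14°): θ ← -11° -14° = -25°
rotate_crank_by(+13°): θ ← -25° +13° = -12°
rotate_crank_by(+86°): θ ← -12° +86° = 74°
crank pin P = (r cos θ, r sin θ) = (14.057505, 49.024346)
h = r sin θ − e = 49.024346 − 17 = 32.024346
sin φ = h / L = 32.024346 / 299 = 0.10710484
φ = arcsin(0.10710484) = 6.148449°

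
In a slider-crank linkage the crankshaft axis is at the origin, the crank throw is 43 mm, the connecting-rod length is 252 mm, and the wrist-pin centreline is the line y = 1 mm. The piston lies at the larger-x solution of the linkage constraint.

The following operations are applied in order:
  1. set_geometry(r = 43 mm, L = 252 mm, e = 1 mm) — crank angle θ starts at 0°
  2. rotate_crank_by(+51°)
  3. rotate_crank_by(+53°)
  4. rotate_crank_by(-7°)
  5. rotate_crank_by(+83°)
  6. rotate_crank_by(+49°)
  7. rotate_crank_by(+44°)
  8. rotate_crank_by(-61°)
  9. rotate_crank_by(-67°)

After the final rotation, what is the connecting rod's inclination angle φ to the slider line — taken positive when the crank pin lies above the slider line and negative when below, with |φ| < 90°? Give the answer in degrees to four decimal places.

set_geometry: r = 43 mm, L = 252 mm, e = 1 mm; θ ← 0°
rotate_crank_by(+51°): θ ← 0° +51° = 51°
rotate_crank_by(+53°): θ ← 51° +53° = 104°
rotate_crank_by(-7°): θ ← 104° -7° = 97°
rotate_crank_by(+83°): θ ← 97° +83° = 180°
rotate_crank_by(+49°): θ ← 180° +49° = 229°
rotate_crank_by(+44°): θ ← 229° +44° = 273°
rotate_crank_by(-61°): θ ← 273° -61° = 212°
rotate_crank_by(-67°): θ ← 212° -67° = 145°
crank pin P = (r cos θ, r sin θ) = (-35.223538, 24.663787)
h = r sin θ − e = 24.663787 − 1 = 23.663787
sin φ = h / L = 23.663787 / 252 = 0.09390392
φ = arcsin(0.09390392) = 5.388237°

5.3882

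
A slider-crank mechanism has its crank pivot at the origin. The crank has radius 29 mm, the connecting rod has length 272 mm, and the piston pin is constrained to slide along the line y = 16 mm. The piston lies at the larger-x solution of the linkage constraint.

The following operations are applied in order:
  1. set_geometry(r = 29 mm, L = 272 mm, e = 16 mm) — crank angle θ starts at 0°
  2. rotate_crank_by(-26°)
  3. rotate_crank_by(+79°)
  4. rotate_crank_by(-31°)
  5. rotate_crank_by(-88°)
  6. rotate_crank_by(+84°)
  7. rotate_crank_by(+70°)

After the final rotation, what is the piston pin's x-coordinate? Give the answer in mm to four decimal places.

272.7021

set_geometry: r = 29 mm, L = 272 mm, e = 16 mm; θ ← 0°
rotate_crank_by(-26°): θ ← 0° -26° = -26°
rotate_crank_by(+79°): θ ← -26° +79° = 53°
rotate_crank_by(-31°): θ ← 53° -31° = 22°
rotate_crank_by(-88°): θ ← 22° -88° = -66°
rotate_crank_by(+84°): θ ← -66° +84° = 18°
rotate_crank_by(+70°): θ ← 18° +70° = 88°
crank pin P = (r cos θ, r sin θ) = (1.012085, 28.982334)
h = r sin θ − e = 28.982334 − 16 = 12.982334
x = r cos θ + √(L² − h²) = 1.012085 + √(73984.0 − 168.5410) = 1.012085 + 271.690005 = 272.702091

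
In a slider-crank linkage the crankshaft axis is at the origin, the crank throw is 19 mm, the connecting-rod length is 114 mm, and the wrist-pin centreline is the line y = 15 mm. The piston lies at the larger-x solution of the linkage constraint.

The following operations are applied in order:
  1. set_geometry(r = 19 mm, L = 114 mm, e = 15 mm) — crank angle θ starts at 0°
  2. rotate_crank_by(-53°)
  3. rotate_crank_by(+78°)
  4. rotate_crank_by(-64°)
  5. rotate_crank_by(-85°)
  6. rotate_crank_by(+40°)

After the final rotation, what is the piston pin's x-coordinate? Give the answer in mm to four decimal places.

set_geometry: r = 19 mm, L = 114 mm, e = 15 mm; θ ← 0°
rotate_crank_by(-53°): θ ← 0° -53° = -53°
rotate_crank_by(+78°): θ ← -53° +78° = 25°
rotate_crank_by(-64°): θ ← 25° -64° = -39°
rotate_crank_by(-85°): θ ← -39° -85° = -124°
rotate_crank_by(+40°): θ ← -124° +40° = -84°
crank pin P = (r cos θ, r sin θ) = (1.986041, -18.895916)
h = r sin θ − e = -18.895916 − 15 = -33.895916
x = r cos θ + √(L² − h²) = 1.986041 + √(12996.0 − 1148.9331) = 1.986041 + 108.844232 = 110.830273

110.8303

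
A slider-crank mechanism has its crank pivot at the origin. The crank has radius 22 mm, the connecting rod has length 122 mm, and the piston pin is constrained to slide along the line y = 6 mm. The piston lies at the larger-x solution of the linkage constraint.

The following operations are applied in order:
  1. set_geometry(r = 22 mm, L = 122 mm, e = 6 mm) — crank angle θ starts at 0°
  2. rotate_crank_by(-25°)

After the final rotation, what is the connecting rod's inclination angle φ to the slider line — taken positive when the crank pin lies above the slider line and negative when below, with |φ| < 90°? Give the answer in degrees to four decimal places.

set_geometry: r = 22 mm, L = 122 mm, e = 6 mm; θ ← 0°
rotate_crank_by(-25°): θ ← 0° -25° = -25°
crank pin P = (r cos θ, r sin θ) = (19.938771, -9.297602)
h = r sin θ − e = -9.297602 − 6 = -15.297602
sin φ = h / L = -15.297602 / 122 = -0.12539018
φ = arcsin(-0.12539018) = -7.203289°

-7.2033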